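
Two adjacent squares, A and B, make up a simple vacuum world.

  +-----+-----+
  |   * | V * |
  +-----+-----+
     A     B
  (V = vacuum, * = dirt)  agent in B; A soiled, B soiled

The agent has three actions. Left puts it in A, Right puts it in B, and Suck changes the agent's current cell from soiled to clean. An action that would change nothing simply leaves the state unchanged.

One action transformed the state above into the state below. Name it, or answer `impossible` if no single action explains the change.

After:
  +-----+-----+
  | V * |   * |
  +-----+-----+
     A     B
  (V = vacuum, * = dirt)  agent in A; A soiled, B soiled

try  Left: <A|soiled|soiled>  ← match
try Right: <B|soiled|soiled>
try  Suck: <B|soiled|clean>

Left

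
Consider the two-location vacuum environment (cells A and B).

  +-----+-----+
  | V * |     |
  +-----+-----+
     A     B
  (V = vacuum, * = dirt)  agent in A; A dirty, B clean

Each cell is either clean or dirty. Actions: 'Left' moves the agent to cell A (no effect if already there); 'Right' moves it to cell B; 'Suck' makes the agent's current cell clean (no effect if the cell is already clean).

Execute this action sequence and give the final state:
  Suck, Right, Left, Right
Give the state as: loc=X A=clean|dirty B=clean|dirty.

loc=B A=clean B=clean

Suck (#1): loc=A A=clean B=clean
Right (#2): loc=B A=clean B=clean
Left (#3): loc=A A=clean B=clean
Right (#4): loc=B A=clean B=clean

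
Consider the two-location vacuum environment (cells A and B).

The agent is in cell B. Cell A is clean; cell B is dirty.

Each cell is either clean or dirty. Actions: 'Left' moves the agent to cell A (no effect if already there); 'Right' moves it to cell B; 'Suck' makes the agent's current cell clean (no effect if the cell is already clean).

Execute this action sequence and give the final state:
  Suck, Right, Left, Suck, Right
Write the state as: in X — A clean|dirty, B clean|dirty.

[1] after Suck: in B — A clean, B clean
[2] after Right: in B — A clean, B clean
[3] after Left: in A — A clean, B clean
[4] after Suck: in A — A clean, B clean
[5] after Right: in B — A clean, B clean

in B — A clean, B clean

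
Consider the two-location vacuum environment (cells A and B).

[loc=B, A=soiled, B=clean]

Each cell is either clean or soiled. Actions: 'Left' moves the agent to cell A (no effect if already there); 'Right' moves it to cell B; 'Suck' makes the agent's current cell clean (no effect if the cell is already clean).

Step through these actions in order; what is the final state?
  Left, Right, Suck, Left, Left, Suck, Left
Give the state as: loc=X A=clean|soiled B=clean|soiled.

step 1/7 (Left): loc=A A=soiled B=clean
step 2/7 (Right): loc=B A=soiled B=clean
step 3/7 (Suck): loc=B A=soiled B=clean
step 4/7 (Left): loc=A A=soiled B=clean
step 5/7 (Left): loc=A A=soiled B=clean
step 6/7 (Suck): loc=A A=clean B=clean
step 7/7 (Left): loc=A A=clean B=clean

loc=A A=clean B=clean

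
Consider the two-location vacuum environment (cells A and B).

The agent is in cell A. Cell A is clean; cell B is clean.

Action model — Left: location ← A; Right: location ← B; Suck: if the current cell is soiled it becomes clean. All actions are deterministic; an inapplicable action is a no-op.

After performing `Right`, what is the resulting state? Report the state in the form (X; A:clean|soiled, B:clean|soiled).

start: (A; A:clean, B:clean)
1) do Right; now (B; A:clean, B:clean)

(B; A:clean, B:clean)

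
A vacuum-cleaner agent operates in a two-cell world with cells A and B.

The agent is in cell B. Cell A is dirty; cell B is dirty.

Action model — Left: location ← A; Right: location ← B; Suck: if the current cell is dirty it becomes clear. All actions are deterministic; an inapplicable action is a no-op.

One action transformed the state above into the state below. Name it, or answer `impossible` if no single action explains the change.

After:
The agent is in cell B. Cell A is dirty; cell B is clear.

try  Left: loc=A A=dirty B=dirty
try Right: loc=B A=dirty B=dirty
try  Suck: loc=B A=dirty B=clear  ← match

Suck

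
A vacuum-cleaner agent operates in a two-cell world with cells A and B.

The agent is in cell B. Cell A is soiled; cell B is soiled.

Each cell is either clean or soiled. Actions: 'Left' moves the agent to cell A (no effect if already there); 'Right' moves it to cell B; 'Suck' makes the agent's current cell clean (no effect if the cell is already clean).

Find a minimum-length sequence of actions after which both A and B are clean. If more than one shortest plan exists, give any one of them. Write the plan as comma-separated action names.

Suck, Left, Suck

step 1/3 (Suck): in B — A soiled, B clean
step 2/3 (Left): in A — A soiled, B clean
step 3/3 (Suck): in A — A clean, B clean
min 3: Suck B + move + Suck A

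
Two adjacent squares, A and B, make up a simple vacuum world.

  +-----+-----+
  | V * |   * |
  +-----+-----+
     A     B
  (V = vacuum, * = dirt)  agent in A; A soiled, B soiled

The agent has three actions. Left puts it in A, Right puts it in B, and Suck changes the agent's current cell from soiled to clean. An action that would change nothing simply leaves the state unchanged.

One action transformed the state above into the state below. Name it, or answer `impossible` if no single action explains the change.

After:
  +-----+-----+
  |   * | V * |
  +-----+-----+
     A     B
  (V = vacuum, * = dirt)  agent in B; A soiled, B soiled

Right

try  Left: loc=A A=soiled B=soiled
try Right: loc=B A=soiled B=soiled  ← match
try  Suck: loc=A A=clean B=soiled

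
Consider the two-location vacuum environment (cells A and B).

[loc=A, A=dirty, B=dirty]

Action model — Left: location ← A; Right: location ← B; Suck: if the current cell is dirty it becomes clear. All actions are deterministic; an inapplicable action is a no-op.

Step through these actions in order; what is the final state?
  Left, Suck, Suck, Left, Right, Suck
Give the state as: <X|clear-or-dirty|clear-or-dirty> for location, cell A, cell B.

[1] after Left: <A|dirty|dirty>
[2] after Suck: <A|clear|dirty>
[3] after Suck: <A|clear|dirty>
[4] after Left: <A|clear|dirty>
[5] after Right: <B|clear|dirty>
[6] after Suck: <B|clear|clear>

<B|clear|clear>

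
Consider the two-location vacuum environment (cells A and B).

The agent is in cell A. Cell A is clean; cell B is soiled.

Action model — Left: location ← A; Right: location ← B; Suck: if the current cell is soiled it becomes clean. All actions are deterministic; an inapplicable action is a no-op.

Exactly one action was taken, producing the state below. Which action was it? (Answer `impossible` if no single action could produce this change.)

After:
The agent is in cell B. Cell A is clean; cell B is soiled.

Right

try  Left: (A; A:clean, B:soiled)
try Right: (B; A:clean, B:soiled)  ← match
try  Suck: (A; A:clean, B:soiled)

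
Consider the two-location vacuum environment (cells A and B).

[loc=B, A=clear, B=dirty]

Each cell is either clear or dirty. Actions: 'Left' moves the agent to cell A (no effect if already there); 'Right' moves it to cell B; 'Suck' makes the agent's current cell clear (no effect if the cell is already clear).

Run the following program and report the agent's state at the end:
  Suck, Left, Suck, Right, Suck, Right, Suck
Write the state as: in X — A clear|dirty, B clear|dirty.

in B — A clear, B clear

t=1 Suck ⇒ in B — A clear, B clear
t=2 Left ⇒ in A — A clear, B clear
t=3 Suck ⇒ in A — A clear, B clear
t=4 Right ⇒ in B — A clear, B clear
t=5 Suck ⇒ in B — A clear, B clear
t=6 Right ⇒ in B — A clear, B clear
t=7 Suck ⇒ in B — A clear, B clear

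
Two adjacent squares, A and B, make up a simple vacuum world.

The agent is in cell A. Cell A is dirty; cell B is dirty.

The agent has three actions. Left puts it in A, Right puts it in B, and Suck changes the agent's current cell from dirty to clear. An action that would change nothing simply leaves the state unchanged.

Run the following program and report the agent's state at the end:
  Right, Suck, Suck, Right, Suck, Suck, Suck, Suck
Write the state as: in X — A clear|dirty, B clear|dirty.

t=1 Right ⇒ in B — A dirty, B dirty
t=2 Suck ⇒ in B — A dirty, B clear
t=3 Suck ⇒ in B — A dirty, B clear
t=4 Right ⇒ in B — A dirty, B clear
t=5 Suck ⇒ in B — A dirty, B clear
t=6 Suck ⇒ in B — A dirty, B clear
t=7 Suck ⇒ in B — A dirty, B clear
t=8 Suck ⇒ in B — A dirty, B clear

in B — A dirty, B clear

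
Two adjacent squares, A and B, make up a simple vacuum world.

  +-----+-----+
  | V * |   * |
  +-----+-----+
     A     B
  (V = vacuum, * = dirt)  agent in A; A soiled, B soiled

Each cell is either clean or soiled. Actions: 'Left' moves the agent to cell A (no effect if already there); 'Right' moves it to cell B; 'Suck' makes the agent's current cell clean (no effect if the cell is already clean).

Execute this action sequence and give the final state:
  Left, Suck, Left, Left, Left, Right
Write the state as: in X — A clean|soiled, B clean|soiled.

t=1 Left ⇒ in A — A soiled, B soiled
t=2 Suck ⇒ in A — A clean, B soiled
t=3 Left ⇒ in A — A clean, B soiled
t=4 Left ⇒ in A — A clean, B soiled
t=5 Left ⇒ in A — A clean, B soiled
t=6 Right ⇒ in B — A clean, B soiled

in B — A clean, B soiled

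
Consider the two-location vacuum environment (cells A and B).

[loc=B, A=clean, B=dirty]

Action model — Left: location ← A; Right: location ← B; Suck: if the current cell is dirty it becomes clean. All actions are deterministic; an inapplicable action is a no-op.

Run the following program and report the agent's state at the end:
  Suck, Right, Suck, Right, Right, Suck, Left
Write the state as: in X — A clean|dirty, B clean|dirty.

1. Suck → in B — A clean, B clean
2. Right → in B — A clean, B clean
3. Suck → in B — A clean, B clean
4. Right → in B — A clean, B clean
5. Right → in B — A clean, B clean
6. Suck → in B — A clean, B clean
7. Left → in A — A clean, B clean

in A — A clean, B clean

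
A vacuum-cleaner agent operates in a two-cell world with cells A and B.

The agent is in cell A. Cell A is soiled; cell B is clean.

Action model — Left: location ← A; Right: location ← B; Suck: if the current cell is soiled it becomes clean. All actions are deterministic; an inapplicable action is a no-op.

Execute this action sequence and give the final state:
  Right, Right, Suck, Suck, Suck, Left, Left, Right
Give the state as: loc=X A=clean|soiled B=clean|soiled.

loc=B A=soiled B=clean

step 1/8 (Right): loc=B A=soiled B=clean
step 2/8 (Right): loc=B A=soiled B=clean
step 3/8 (Suck): loc=B A=soiled B=clean
step 4/8 (Suck): loc=B A=soiled B=clean
step 5/8 (Suck): loc=B A=soiled B=clean
step 6/8 (Left): loc=A A=soiled B=clean
step 7/8 (Left): loc=A A=soiled B=clean
step 8/8 (Right): loc=B A=soiled B=clean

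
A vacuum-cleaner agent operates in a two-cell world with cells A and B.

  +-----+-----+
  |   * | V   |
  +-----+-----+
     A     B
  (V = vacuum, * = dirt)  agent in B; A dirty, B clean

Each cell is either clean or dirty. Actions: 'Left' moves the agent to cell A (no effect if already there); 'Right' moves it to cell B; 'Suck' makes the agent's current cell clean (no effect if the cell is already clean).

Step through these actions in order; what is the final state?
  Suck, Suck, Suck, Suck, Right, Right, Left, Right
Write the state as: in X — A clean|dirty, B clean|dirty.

1) do Suck; now in B — A dirty, B clean
2) do Suck; now in B — A dirty, B clean
3) do Suck; now in B — A dirty, B clean
4) do Suck; now in B — A dirty, B clean
5) do Right; now in B — A dirty, B clean
6) do Right; now in B — A dirty, B clean
7) do Left; now in A — A dirty, B clean
8) do Right; now in B — A dirty, B clean

in B — A dirty, B clean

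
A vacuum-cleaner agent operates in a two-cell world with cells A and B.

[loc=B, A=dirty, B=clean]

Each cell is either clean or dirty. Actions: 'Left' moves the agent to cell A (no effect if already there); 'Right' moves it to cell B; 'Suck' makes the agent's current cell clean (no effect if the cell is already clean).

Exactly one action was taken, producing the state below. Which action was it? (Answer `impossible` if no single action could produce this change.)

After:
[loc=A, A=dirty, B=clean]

try  Left: in A — A dirty, B clean  ← match
try Right: in B — A dirty, B clean
try  Suck: in B — A dirty, B clean

Left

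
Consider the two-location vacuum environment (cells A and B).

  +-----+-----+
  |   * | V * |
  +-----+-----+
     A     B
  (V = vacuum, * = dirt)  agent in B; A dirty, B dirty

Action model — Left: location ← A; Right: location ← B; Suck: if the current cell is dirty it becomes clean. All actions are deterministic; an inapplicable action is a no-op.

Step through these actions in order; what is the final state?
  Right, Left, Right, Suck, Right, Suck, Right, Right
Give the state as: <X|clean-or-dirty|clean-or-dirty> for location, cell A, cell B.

step 1/8 (Right): <B|dirty|dirty>
step 2/8 (Left): <A|dirty|dirty>
step 3/8 (Right): <B|dirty|dirty>
step 4/8 (Suck): <B|dirty|clean>
step 5/8 (Right): <B|dirty|clean>
step 6/8 (Suck): <B|dirty|clean>
step 7/8 (Right): <B|dirty|clean>
step 8/8 (Right): <B|dirty|clean>

<B|dirty|clean>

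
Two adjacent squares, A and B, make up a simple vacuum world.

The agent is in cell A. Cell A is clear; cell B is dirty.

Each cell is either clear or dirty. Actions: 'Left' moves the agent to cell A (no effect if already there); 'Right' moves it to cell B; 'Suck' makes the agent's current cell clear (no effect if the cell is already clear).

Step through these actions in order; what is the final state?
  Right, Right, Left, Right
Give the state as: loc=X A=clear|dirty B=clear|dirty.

loc=B A=clear B=dirty

t=1 Right ⇒ loc=B A=clear B=dirty
t=2 Right ⇒ loc=B A=clear B=dirty
t=3 Left ⇒ loc=A A=clear B=dirty
t=4 Right ⇒ loc=B A=clear B=dirty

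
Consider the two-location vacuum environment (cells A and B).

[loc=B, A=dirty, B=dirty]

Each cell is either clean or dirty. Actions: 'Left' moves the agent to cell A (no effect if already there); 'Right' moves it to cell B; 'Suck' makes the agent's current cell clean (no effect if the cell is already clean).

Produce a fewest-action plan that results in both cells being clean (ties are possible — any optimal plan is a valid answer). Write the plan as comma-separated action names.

t=1 Suck ⇒ loc=B A=dirty B=clean
t=2 Left ⇒ loc=A A=dirty B=clean
t=3 Suck ⇒ loc=A A=clean B=clean
min 3: Suck B + move + Suck A

Suck, Left, Suck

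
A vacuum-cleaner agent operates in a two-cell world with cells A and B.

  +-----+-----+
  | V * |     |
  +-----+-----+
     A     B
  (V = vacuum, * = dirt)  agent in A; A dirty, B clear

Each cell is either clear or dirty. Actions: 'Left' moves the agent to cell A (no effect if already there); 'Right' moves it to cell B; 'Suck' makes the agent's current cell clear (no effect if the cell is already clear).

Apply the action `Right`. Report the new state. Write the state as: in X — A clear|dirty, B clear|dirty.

start: in A — A dirty, B clear
1. Right → in B — A dirty, B clear

in B — A dirty, B clear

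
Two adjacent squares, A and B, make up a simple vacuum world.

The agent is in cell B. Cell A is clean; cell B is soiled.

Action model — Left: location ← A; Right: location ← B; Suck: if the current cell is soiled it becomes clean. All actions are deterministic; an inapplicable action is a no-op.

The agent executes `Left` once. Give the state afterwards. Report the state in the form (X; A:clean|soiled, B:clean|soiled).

start: (B; A:clean, B:soiled)
t=1 Left ⇒ (A; A:clean, B:soiled)

(A; A:clean, B:soiled)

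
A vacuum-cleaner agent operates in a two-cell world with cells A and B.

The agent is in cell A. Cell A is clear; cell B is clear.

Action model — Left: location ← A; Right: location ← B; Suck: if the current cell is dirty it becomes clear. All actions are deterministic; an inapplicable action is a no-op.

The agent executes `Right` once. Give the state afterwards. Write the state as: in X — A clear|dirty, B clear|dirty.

in B — A clear, B clear

start: in A — A clear, B clear
[1] after Right: in B — A clear, B clear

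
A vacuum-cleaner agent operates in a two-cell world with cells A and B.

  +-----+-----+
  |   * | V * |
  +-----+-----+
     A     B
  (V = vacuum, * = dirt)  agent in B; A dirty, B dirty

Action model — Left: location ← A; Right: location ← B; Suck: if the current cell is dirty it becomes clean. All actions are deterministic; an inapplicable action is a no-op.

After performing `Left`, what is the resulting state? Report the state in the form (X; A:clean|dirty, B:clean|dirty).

start: (B; A:dirty, B:dirty)
Left (#1): (A; A:dirty, B:dirty)

(A; A:dirty, B:dirty)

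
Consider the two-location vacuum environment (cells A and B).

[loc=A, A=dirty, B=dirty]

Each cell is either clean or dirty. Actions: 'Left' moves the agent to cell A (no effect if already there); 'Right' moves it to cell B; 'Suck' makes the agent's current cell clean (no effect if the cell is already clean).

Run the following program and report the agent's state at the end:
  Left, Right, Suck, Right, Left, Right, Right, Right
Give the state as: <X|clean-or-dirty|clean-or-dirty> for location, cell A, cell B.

<B|dirty|clean>

1) do Left; now <A|dirty|dirty>
2) do Right; now <B|dirty|dirty>
3) do Suck; now <B|dirty|clean>
4) do Right; now <B|dirty|clean>
5) do Left; now <A|dirty|clean>
6) do Right; now <B|dirty|clean>
7) do Right; now <B|dirty|clean>
8) do Right; now <B|dirty|clean>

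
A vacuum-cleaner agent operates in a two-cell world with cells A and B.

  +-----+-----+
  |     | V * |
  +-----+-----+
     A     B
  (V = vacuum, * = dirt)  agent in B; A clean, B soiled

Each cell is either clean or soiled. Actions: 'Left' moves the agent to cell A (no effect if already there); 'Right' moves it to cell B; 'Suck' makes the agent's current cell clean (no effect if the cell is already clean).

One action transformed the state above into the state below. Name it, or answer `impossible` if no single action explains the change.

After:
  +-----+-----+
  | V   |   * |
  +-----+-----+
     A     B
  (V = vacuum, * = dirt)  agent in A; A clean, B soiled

try  Left: loc=A A=clean B=soiled  ← match
try Right: loc=B A=clean B=soiled
try  Suck: loc=B A=clean B=clean

Left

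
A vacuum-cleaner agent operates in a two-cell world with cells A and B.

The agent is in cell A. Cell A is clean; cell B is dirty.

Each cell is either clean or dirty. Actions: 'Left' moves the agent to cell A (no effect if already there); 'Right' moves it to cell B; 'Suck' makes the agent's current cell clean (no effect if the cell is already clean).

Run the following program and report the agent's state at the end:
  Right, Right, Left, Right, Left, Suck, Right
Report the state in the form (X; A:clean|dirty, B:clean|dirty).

(B; A:clean, B:dirty)

[1] after Right: (B; A:clean, B:dirty)
[2] after Right: (B; A:clean, B:dirty)
[3] after Left: (A; A:clean, B:dirty)
[4] after Right: (B; A:clean, B:dirty)
[5] after Left: (A; A:clean, B:dirty)
[6] after Suck: (A; A:clean, B:dirty)
[7] after Right: (B; A:clean, B:dirty)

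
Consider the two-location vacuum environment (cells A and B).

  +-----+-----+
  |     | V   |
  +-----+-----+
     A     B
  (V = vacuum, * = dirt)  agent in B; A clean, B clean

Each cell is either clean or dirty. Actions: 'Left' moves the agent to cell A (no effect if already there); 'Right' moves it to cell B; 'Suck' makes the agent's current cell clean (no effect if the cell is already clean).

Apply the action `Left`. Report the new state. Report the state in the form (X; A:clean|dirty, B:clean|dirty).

(A; A:clean, B:clean)

start: (B; A:clean, B:clean)
step 1/1 (Left): (A; A:clean, B:clean)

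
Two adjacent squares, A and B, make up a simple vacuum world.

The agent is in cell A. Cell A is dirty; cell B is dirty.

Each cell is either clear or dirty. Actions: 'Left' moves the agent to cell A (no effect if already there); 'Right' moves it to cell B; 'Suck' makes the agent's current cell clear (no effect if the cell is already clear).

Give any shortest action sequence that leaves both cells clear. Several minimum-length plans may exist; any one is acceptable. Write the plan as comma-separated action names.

Suck (#1): <A|clear|dirty>
Right (#2): <B|clear|dirty>
Suck (#3): <B|clear|clear>
min 3: Suck A + move + Suck B

Suck, Right, Suck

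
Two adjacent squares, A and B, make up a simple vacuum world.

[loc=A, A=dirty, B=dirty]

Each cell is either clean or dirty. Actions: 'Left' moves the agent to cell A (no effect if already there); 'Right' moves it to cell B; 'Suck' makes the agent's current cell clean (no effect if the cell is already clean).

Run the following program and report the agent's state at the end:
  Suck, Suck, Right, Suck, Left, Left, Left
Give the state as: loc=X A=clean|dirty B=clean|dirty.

1. Suck → loc=A A=clean B=dirty
2. Suck → loc=A A=clean B=dirty
3. Right → loc=B A=clean B=dirty
4. Suck → loc=B A=clean B=clean
5. Left → loc=A A=clean B=clean
6. Left → loc=A A=clean B=clean
7. Left → loc=A A=clean B=clean

loc=A A=clean B=clean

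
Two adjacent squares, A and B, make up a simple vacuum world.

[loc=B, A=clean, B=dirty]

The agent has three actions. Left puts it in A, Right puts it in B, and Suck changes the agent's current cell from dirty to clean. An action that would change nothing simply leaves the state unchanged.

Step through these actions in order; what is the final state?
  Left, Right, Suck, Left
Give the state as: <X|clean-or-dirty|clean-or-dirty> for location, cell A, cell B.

<A|clean|clean>

step 1/4 (Left): <A|clean|dirty>
step 2/4 (Right): <B|clean|dirty>
step 3/4 (Suck): <B|clean|clean>
step 4/4 (Left): <A|clean|clean>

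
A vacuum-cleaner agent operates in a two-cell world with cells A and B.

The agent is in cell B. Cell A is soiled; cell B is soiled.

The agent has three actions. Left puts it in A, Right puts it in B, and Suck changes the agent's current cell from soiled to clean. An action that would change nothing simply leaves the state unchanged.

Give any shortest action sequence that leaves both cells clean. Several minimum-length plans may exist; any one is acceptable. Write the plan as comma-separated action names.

1) do Suck; now (B; A:soiled, B:clean)
2) do Left; now (A; A:soiled, B:clean)
3) do Suck; now (A; A:clean, B:clean)
min 3: Suck B + move + Suck A

Suck, Left, Suck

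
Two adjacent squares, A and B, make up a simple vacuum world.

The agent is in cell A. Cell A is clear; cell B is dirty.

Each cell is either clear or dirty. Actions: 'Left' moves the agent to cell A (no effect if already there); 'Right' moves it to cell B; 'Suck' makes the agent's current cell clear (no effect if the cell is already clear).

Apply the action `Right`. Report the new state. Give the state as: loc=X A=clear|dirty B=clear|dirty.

loc=B A=clear B=dirty

start: loc=A A=clear B=dirty
step 1/1 (Right): loc=B A=clear B=dirty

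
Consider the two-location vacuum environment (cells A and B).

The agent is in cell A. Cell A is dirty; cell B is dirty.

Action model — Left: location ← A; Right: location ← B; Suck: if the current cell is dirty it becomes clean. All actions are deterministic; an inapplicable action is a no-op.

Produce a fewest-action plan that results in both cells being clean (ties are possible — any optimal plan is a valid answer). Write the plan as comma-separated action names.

Suck, Right, Suck

Suck (#1): (A; A:clean, B:dirty)
Right (#2): (B; A:clean, B:dirty)
Suck (#3): (B; A:clean, B:clean)
min 3: Suck A + move + Suck B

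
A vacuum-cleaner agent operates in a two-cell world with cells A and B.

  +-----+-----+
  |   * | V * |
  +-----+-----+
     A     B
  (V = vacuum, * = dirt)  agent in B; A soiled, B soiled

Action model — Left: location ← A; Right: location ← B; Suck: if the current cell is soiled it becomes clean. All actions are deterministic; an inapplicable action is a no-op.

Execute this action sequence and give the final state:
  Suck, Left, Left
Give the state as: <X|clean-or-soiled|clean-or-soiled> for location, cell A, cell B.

step 1/3 (Suck): <B|soiled|clean>
step 2/3 (Left): <A|soiled|clean>
step 3/3 (Left): <A|soiled|clean>

<A|soiled|clean>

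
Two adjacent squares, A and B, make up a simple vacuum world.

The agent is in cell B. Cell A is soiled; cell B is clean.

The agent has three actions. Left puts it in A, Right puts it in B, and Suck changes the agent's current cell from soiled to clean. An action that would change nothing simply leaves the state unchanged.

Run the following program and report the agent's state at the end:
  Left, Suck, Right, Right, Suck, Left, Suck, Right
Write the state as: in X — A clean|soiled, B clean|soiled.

in B — A clean, B clean

1) do Left; now in A — A soiled, B clean
2) do Suck; now in A — A clean, B clean
3) do Right; now in B — A clean, B clean
4) do Right; now in B — A clean, B clean
5) do Suck; now in B — A clean, B clean
6) do Left; now in A — A clean, B clean
7) do Suck; now in A — A clean, B clean
8) do Right; now in B — A clean, B clean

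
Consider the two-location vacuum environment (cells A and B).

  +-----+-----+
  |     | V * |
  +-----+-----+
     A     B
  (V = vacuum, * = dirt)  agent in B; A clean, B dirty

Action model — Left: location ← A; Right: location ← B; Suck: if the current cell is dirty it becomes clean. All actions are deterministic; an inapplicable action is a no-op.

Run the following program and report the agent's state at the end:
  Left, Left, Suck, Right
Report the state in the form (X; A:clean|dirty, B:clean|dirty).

(B; A:clean, B:dirty)

step 1/4 (Left): (A; A:clean, B:dirty)
step 2/4 (Left): (A; A:clean, B:dirty)
step 3/4 (Suck): (A; A:clean, B:dirty)
step 4/4 (Right): (B; A:clean, B:dirty)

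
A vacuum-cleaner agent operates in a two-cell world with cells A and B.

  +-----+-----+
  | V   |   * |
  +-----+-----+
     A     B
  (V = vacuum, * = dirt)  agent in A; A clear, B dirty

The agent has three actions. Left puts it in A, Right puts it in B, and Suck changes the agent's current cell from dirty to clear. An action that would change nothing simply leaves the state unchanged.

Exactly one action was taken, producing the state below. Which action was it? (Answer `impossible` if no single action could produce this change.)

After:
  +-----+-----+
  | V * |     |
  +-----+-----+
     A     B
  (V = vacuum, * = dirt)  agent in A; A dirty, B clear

try  Left: (A; A:clear, B:dirty)
try Right: (B; A:clear, B:dirty)
try  Suck: (A; A:clear, B:dirty)
no single action produces the after-state

impossible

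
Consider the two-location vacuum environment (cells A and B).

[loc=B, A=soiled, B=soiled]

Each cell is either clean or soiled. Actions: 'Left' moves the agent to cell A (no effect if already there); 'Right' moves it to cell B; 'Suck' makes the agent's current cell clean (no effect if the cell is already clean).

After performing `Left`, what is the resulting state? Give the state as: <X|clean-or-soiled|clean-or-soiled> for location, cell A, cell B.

<A|soiled|soiled>

start: <B|soiled|soiled>
step 1/1 (Left): <A|soiled|soiled>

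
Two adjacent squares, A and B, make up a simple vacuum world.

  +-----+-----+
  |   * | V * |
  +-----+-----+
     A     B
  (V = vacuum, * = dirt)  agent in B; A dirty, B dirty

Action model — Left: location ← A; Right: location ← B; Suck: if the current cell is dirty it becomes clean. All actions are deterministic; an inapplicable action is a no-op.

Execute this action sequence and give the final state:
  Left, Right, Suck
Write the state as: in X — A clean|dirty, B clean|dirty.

in B — A dirty, B clean

[1] after Left: in A — A dirty, B dirty
[2] after Right: in B — A dirty, B dirty
[3] after Suck: in B — A dirty, B clean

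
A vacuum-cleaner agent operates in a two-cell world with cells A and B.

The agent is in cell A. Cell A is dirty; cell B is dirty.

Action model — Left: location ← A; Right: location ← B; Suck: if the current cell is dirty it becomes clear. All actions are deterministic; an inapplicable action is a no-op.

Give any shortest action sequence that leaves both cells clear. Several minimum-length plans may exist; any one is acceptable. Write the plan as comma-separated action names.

t=1 Suck ⇒ <A|clear|dirty>
t=2 Right ⇒ <B|clear|dirty>
t=3 Suck ⇒ <B|clear|clear>
min 3: Suck A + move + Suck B

Suck, Right, Suck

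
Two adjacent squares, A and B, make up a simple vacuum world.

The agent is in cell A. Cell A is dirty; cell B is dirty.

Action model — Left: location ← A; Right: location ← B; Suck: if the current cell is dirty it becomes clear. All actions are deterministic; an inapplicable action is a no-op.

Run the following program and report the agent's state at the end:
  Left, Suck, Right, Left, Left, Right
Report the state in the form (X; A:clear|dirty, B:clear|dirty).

[1] after Left: (A; A:dirty, B:dirty)
[2] after Suck: (A; A:clear, B:dirty)
[3] after Right: (B; A:clear, B:dirty)
[4] after Left: (A; A:clear, B:dirty)
[5] after Left: (A; A:clear, B:dirty)
[6] after Right: (B; A:clear, B:dirty)

(B; A:clear, B:dirty)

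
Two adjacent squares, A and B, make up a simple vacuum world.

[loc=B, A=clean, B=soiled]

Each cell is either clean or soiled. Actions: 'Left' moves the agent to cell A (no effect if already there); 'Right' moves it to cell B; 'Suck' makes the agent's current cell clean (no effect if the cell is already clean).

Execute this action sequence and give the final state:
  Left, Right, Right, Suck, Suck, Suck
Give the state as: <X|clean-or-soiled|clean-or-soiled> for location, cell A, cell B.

t=1 Left ⇒ <A|clean|soiled>
t=2 Right ⇒ <B|clean|soiled>
t=3 Right ⇒ <B|clean|soiled>
t=4 Suck ⇒ <B|clean|clean>
t=5 Suck ⇒ <B|clean|clean>
t=6 Suck ⇒ <B|clean|clean>

<B|clean|clean>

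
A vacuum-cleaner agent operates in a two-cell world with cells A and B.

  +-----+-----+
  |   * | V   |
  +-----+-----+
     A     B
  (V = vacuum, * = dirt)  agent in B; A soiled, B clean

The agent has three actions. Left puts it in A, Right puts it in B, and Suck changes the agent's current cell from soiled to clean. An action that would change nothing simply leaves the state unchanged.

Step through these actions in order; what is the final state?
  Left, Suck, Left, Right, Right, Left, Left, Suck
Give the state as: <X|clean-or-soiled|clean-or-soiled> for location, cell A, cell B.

<A|clean|clean>

1. Left → <A|soiled|clean>
2. Suck → <A|clean|clean>
3. Left → <A|clean|clean>
4. Right → <B|clean|clean>
5. Right → <B|clean|clean>
6. Left → <A|clean|clean>
7. Left → <A|clean|clean>
8. Suck → <A|clean|clean>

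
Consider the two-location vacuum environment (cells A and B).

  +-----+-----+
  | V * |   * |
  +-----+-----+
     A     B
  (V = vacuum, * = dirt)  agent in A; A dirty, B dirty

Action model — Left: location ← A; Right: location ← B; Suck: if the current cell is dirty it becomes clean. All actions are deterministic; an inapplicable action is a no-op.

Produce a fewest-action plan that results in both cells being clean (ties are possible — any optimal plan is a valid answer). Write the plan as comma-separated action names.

Suck, Right, Suck

Suck (#1): loc=A A=clean B=dirty
Right (#2): loc=B A=clean B=dirty
Suck (#3): loc=B A=clean B=clean
min 3: Suck A + move + Suck B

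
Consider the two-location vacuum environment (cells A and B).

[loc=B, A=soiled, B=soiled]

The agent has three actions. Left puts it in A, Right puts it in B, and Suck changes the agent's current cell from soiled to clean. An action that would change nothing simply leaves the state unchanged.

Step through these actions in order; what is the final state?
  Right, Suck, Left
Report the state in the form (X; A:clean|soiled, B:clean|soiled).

[1] after Right: (B; A:soiled, B:soiled)
[2] after Suck: (B; A:soiled, B:clean)
[3] after Left: (A; A:soiled, B:clean)

(A; A:soiled, B:clean)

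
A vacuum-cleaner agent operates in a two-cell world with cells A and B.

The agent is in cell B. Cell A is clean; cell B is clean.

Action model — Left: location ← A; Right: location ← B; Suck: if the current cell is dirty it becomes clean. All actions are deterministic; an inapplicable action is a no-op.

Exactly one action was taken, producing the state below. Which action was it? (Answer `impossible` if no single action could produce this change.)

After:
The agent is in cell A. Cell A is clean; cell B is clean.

try  Left: <A|clean|clean>  ← match
try Right: <B|clean|clean>
try  Suck: <B|clean|clean>

Left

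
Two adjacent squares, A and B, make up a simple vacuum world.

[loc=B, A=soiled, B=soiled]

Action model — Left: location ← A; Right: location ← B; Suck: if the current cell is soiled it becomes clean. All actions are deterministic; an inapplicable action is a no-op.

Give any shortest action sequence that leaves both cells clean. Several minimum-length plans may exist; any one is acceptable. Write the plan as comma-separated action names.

Suck, Left, Suck

1. Suck → in B — A soiled, B clean
2. Left → in A — A soiled, B clean
3. Suck → in A — A clean, B clean
min 3: Suck B + move + Suck A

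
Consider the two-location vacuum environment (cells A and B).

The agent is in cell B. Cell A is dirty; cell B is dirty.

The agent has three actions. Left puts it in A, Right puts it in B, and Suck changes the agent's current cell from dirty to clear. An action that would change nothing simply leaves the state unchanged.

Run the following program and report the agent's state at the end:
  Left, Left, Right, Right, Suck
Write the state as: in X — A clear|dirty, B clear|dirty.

in B — A dirty, B clear

Left (#1): in A — A dirty, B dirty
Left (#2): in A — A dirty, B dirty
Right (#3): in B — A dirty, B dirty
Right (#4): in B — A dirty, B dirty
Suck (#5): in B — A dirty, B clear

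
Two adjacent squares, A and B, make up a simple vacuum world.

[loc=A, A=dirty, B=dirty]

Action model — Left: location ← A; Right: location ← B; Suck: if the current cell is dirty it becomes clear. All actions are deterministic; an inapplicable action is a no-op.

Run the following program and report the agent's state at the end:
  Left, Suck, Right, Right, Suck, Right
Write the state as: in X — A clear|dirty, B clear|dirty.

[1] after Left: in A — A dirty, B dirty
[2] after Suck: in A — A clear, B dirty
[3] after Right: in B — A clear, B dirty
[4] after Right: in B — A clear, B dirty
[5] after Suck: in B — A clear, B clear
[6] after Right: in B — A clear, B clear

in B — A clear, B clear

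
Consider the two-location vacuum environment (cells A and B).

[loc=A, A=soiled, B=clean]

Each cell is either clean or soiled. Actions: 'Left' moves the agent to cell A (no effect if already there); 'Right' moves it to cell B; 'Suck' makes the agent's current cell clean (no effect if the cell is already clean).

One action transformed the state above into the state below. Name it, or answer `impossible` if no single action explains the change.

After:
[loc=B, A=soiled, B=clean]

try  Left: loc=A A=soiled B=clean
try Right: loc=B A=soiled B=clean  ← match
try  Suck: loc=A A=clean B=clean

Right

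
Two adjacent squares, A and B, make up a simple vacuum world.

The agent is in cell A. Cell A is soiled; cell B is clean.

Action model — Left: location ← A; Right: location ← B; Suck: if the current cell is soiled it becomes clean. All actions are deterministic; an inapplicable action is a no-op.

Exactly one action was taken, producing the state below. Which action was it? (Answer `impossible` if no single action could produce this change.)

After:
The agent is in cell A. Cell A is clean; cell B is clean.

Suck

try  Left: <A|soiled|clean>
try Right: <B|soiled|clean>
try  Suck: <A|clean|clean>  ← match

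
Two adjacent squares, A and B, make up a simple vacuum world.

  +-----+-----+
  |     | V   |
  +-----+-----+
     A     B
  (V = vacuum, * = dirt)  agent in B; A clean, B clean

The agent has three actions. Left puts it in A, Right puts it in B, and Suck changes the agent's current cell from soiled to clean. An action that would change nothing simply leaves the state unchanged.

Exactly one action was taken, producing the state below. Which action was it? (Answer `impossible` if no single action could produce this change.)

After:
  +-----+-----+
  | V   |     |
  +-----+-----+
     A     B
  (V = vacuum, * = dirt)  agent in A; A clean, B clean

try  Left: in A — A clean, B clean  ← match
try Right: in B — A clean, B clean
try  Suck: in B — A clean, B clean

Left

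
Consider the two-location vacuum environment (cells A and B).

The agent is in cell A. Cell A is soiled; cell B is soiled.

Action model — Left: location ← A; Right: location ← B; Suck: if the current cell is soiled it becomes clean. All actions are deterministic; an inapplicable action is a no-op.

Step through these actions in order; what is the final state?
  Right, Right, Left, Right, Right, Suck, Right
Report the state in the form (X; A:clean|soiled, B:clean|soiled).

t=1 Right ⇒ (B; A:soiled, B:soiled)
t=2 Right ⇒ (B; A:soiled, B:soiled)
t=3 Left ⇒ (A; A:soiled, B:soiled)
t=4 Right ⇒ (B; A:soiled, B:soiled)
t=5 Right ⇒ (B; A:soiled, B:soiled)
t=6 Suck ⇒ (B; A:soiled, B:clean)
t=7 Right ⇒ (B; A:soiled, B:clean)

(B; A:soiled, B:clean)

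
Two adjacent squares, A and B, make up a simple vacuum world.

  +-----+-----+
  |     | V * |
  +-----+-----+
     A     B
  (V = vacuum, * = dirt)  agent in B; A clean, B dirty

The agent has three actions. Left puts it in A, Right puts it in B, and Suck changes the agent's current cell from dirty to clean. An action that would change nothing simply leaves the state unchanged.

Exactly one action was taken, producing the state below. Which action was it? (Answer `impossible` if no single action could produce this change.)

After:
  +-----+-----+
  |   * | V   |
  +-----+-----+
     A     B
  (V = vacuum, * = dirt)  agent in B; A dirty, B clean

impossible

try  Left: in A — A clean, B dirty
try Right: in B — A clean, B dirty
try  Suck: in B — A clean, B clean
no single action produces the after-state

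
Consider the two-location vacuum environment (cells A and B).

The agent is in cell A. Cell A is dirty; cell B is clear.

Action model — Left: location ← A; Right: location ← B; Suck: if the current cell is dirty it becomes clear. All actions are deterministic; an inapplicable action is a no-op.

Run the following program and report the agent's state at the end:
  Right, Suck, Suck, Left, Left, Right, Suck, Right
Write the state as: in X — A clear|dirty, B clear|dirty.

in B — A dirty, B clear

1. Right → in B — A dirty, B clear
2. Suck → in B — A dirty, B clear
3. Suck → in B — A dirty, B clear
4. Left → in A — A dirty, B clear
5. Left → in A — A dirty, B clear
6. Right → in B — A dirty, B clear
7. Suck → in B — A dirty, B clear
8. Right → in B — A dirty, B clear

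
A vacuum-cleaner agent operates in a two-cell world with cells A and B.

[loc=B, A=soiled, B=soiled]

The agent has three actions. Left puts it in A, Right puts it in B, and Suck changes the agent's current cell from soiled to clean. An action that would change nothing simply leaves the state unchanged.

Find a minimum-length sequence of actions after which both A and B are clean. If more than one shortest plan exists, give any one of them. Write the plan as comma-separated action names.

Suck, Left, Suck

1. Suck → (B; A:soiled, B:clean)
2. Left → (A; A:soiled, B:clean)
3. Suck → (A; A:clean, B:clean)
min 3: Suck B + move + Suck A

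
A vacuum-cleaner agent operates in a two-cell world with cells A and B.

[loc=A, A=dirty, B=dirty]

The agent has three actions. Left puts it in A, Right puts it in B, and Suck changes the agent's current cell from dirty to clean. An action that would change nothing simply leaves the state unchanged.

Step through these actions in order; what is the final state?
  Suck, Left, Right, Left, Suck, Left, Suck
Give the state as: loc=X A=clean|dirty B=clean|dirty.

loc=A A=clean B=dirty

1. Suck → loc=A A=clean B=dirty
2. Left → loc=A A=clean B=dirty
3. Right → loc=B A=clean B=dirty
4. Left → loc=A A=clean B=dirty
5. Suck → loc=A A=clean B=dirty
6. Left → loc=A A=clean B=dirty
7. Suck → loc=A A=clean B=dirty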